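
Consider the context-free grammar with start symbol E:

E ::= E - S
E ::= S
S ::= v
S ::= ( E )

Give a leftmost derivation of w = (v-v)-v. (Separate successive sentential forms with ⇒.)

E⇒E-S⇒S-S⇒(E)-S⇒(E-S)-S⇒(S-S)-S⇒(v-S)-S⇒(v-v)-S⇒(v-v)-v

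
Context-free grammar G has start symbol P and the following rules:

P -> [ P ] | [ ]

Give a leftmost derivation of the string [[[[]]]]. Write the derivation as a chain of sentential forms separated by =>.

P => [P] => [[P]] => [[[P]]] => [[[[]]]]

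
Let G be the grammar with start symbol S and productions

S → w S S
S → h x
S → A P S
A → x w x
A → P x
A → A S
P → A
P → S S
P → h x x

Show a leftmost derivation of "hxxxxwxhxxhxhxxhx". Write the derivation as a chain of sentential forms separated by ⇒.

S ⇒ APS ⇒ ASPS ⇒ PxSPS ⇒ hxxxSPS ⇒ hxxxAPSPS ⇒ hxxxxwxPSPS ⇒ hxxxxwxhxxSPS ⇒ hxxxxwxhxxhxPS ⇒ hxxxxwxhxxhxhxxS ⇒ hxxxxwxhxxhxhxxhx

S ⇒ APS   [S → A P S]
APS ⇒ ASPS   [A → A S]
ASPS ⇒ PxSPS   [A → P x]
PxSPS ⇒ hxxxSPS   [P → h x x]
hxxxSPS ⇒ hxxxAPSPS   [S → A P S]
hxxxAPSPS ⇒ hxxxxwxPSPS   [A → x w x]
hxxxxwxPSPS ⇒ hxxxxwxhxxSPS   [P → h x x]
hxxxxwxhxxSPS ⇒ hxxxxwxhxxhxPS   [S → h x]
hxxxxwxhxxhxPS ⇒ hxxxxwxhxxhxhxxS   [P → h x x]
hxxxxwxhxxhxhxxS ⇒ hxxxxwxhxxhxhxxhx   [S → h x]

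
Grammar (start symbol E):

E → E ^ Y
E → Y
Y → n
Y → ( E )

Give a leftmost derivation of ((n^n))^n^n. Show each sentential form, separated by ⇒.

E ⇒ E^Y ⇒ E^Y^Y ⇒ Y^Y^Y ⇒ (E)^Y^Y ⇒ (Y)^Y^Y ⇒ ((E))^Y^Y ⇒ ((E^Y))^Y^Y ⇒ ((Y^Y))^Y^Y ⇒ ((n^Y))^Y^Y ⇒ ((n^n))^Y^Y ⇒ ((n^n))^n^Y ⇒ ((n^n))^n^n

E ⇒ E^Y   [E → E ^ Y]
E^Y ⇒ E^Y^Y   [E → E ^ Y]
E^Y^Y ⇒ Y^Y^Y   [E → Y]
Y^Y^Y ⇒ (E)^Y^Y   [Y → ( E )]
(E)^Y^Y ⇒ (Y)^Y^Y   [E → Y]
(Y)^Y^Y ⇒ ((E))^Y^Y   [Y → ( E )]
((E))^Y^Y ⇒ ((E^Y))^Y^Y   [E → E ^ Y]
((E^Y))^Y^Y ⇒ ((Y^Y))^Y^Y   [E → Y]
((Y^Y))^Y^Y ⇒ ((n^Y))^Y^Y   [Y → n]
((n^Y))^Y^Y ⇒ ((n^n))^Y^Y   [Y → n]
((n^n))^Y^Y ⇒ ((n^n))^n^Y   [Y → n]
((n^n))^n^Y ⇒ ((n^n))^n^n   [Y → n]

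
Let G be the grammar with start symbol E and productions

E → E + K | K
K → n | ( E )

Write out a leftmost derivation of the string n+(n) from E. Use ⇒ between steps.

E ⇒ E+K   [E → E + K]
E+K ⇒ K+K   [E → K]
K+K ⇒ n+K   [K → n]
n+K ⇒ n+(E)   [K → ( E )]
n+(E) ⇒ n+(K)   [E → K]
n+(K) ⇒ n+(n)   [K → n]

E ⇒ E+K ⇒ K+K ⇒ n+K ⇒ n+(E) ⇒ n+(K) ⇒ n+(n)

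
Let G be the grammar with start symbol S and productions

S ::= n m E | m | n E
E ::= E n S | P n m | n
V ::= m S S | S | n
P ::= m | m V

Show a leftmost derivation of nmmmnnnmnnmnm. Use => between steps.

S=>nmE=>nmEnS=>nmPnmnS=>nmmVnmnS=>nmmmSSnmnS=>nmmmnESnmnS=>nmmmnnSnmnS=>nmmmnnnmEnmnS=>nmmmnnnmnnmnS=>nmmmnnnmnnmnm

S => nmE   [S ::= n m E]
nmE => nmEnS   [E ::= E n S]
nmEnS => nmPnmnS   [E ::= P n m]
nmPnmnS => nmmVnmnS   [P ::= m V]
nmmVnmnS => nmmmSSnmnS   [V ::= m S S]
nmmmSSnmnS => nmmmnESnmnS   [S ::= n E]
nmmmnESnmnS => nmmmnnSnmnS   [E ::= n]
nmmmnnSnmnS => nmmmnnnmEnmnS   [S ::= n m E]
nmmmnnnmEnmnS => nmmmnnnmnnmnS   [E ::= n]
nmmmnnnmnnmnS => nmmmnnnmnnmnm   [S ::= m]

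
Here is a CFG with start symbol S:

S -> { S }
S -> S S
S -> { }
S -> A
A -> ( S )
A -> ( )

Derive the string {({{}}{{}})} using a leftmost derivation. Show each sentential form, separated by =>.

S => {S} => {A} => {(S)} => {(SS)} => {({S}S)} => {({{}}S)} => {({{}}{S})} => {({{}}{{}})}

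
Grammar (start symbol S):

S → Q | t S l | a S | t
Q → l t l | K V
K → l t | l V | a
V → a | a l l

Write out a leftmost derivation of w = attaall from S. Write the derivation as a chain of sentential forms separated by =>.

S => aS => atSl => attSll => attQll => attKVll => attaVll => attaall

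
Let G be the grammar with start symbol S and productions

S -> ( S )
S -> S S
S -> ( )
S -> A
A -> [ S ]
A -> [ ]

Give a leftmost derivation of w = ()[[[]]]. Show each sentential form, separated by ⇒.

S ⇒ SS   [S -> S S]
SS ⇒ ()S   [S -> ( )]
()S ⇒ ()A   [S -> A]
()A ⇒ ()[S]   [A -> [ S ]]
()[S] ⇒ ()[A]   [S -> A]
()[A] ⇒ ()[[S]]   [A -> [ S ]]
()[[S]] ⇒ ()[[A]]   [S -> A]
()[[A]] ⇒ ()[[[]]]   [A -> [ ]]

S ⇒ SS ⇒ ()S ⇒ ()A ⇒ ()[S] ⇒ ()[A] ⇒ ()[[S]] ⇒ ()[[A]] ⇒ ()[[[]]]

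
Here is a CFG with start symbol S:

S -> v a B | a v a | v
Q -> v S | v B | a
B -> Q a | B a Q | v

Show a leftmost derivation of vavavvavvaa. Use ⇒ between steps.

S ⇒ vaB   [S -> v a B]
vaB ⇒ vaBaQ   [B -> B a Q]
vaBaQ ⇒ vaBaQaQ   [B -> B a Q]
vaBaQaQ ⇒ vaBaQaQaQ   [B -> B a Q]
vaBaQaQaQ ⇒ vavaQaQaQ   [B -> v]
vavaQaQaQ ⇒ vavavSaQaQ   [Q -> v S]
vavavSaQaQ ⇒ vavavvaQaQ   [S -> v]
vavavvaQaQ ⇒ vavavvavSaQ   [Q -> v S]
vavavvavSaQ ⇒ vavavvavvaQ   [S -> v]
vavavvavvaQ ⇒ vavavvavvaa   [Q -> a]

S ⇒ vaB ⇒ vaBaQ ⇒ vaBaQaQ ⇒ vaBaQaQaQ ⇒ vavaQaQaQ ⇒ vavavSaQaQ ⇒ vavavvaQaQ ⇒ vavavvavSaQ ⇒ vavavvavvaQ ⇒ vavavvavvaa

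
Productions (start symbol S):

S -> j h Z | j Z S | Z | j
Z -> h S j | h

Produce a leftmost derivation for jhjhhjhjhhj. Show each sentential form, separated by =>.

S => jZS => jhSjS => jhjZSjS => jhjhSjS => jhjhZjS => jhjhhjS => jhjhhjZ => jhjhhjhSj => jhjhhjhjhZj => jhjhhjhjhhj

S => jZS   [S -> j Z S]
jZS => jhSjS   [Z -> h S j]
jhSjS => jhjZSjS   [S -> j Z S]
jhjZSjS => jhjhSjS   [Z -> h]
jhjhSjS => jhjhZjS   [S -> Z]
jhjhZjS => jhjhhjS   [Z -> h]
jhjhhjS => jhjhhjZ   [S -> Z]
jhjhhjZ => jhjhhjhSj   [Z -> h S j]
jhjhhjhSj => jhjhhjhjhZj   [S -> j h Z]
jhjhhjhjhZj => jhjhhjhjhhj   [Z -> h]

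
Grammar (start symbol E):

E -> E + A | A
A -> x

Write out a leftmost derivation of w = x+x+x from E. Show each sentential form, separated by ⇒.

E ⇒ E+A ⇒ E+A+A ⇒ A+A+A ⇒ x+A+A ⇒ x+x+A ⇒ x+x+x

E ⇒ E+A   [E -> E + A]
E+A ⇒ E+A+A   [E -> E + A]
E+A+A ⇒ A+A+A   [E -> A]
A+A+A ⇒ x+A+A   [A -> x]
x+A+A ⇒ x+x+A   [A -> x]
x+x+A ⇒ x+x+x   [A -> x]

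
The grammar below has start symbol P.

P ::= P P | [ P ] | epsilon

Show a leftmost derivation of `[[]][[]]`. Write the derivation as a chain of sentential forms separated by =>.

P => PP   [P ::= P P]
PP => PPP   [P ::= P P]
PPP => [P]PP   [P ::= [ P ]]
[P]PP => [[P]]PP   [P ::= [ P ]]
[[P]]PP => [[]]PP   [P ::= epsilon]
[[]]PP => [[]]P   [P ::= epsilon]
[[]]P => [[]][P]   [P ::= [ P ]]
[[]][P] => [[]][[P]]   [P ::= [ P ]]
[[]][[P]] => [[]][[]]   [P ::= epsilon]

P=>PP=>PPP=>[P]PP=>[[P]]PP=>[[]]PP=>[[]]P=>[[]][P]=>[[]][[P]]=>[[]][[]]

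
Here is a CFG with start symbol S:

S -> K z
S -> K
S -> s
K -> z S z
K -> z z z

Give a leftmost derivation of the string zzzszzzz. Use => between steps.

S => K => zSz => zKz => zzSzz => zzKzzz => zzzSzzzz => zzzszzzz

S => K   [S -> K]
K => zSz   [K -> z S z]
zSz => zKz   [S -> K]
zKz => zzSzz   [K -> z S z]
zzSzz => zzKzzz   [S -> K z]
zzKzzz => zzzSzzzz   [K -> z S z]
zzzSzzzz => zzzszzzz   [S -> s]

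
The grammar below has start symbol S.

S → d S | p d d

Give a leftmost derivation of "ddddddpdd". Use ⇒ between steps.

S⇒dS⇒ddS⇒dddS⇒ddddS⇒dddddS⇒ddddddS⇒ddddddpdd

S ⇒ dS   [S → d S]
dS ⇒ ddS   [S → d S]
ddS ⇒ dddS   [S → d S]
dddS ⇒ ddddS   [S → d S]
ddddS ⇒ dddddS   [S → d S]
dddddS ⇒ ddddddS   [S → d S]
ddddddS ⇒ ddddddpdd   [S → p d d]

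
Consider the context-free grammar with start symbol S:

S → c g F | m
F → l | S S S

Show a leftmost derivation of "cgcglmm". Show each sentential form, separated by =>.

S => cgF   [S → c g F]
cgF => cgSSS   [F → S S S]
cgSSS => cgcgFSS   [S → c g F]
cgcgFSS => cgcglSS   [F → l]
cgcglSS => cgcglmS   [S → m]
cgcglmS => cgcglmm   [S → m]

S => cgF => cgSSS => cgcgFSS => cgcglSS => cgcglmS => cgcglmm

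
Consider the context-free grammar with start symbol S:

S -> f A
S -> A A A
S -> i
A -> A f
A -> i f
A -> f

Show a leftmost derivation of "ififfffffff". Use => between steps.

S => AAA => ifAA => ifAfA => ifAffA => ifAfffA => ifAffffA => ififffffA => ififffffAf => ififffffAff => ififfffffff

S => AAA   [S -> A A A]
AAA => ifAA   [A -> i f]
ifAA => ifAfA   [A -> A f]
ifAfA => ifAffA   [A -> A f]
ifAffA => ifAfffA   [A -> A f]
ifAfffA => ifAffffA   [A -> A f]
ifAffffA => ififffffA   [A -> i f]
ififffffA => ififffffAf   [A -> A f]
ififffffAf => ififffffAff   [A -> A f]
ififffffAff => ififfffffff   [A -> f]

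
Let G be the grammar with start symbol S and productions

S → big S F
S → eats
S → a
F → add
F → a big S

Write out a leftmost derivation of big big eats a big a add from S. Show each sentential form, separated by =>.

S => big S F   [S → big S F]
big S F => big big S F F   [S → big S F]
big big S F F => big big eats F F   [S → eats]
big big eats F F => big big eats a big S F   [F → a big S]
big big eats a big S F => big big eats a big a F   [S → a]
big big eats a big a F => big big eats a big a add   [F → add]

S => big S F => big big S F F => big big eats F F => big big eats a big S F => big big eats a big a F => big big eats a big a add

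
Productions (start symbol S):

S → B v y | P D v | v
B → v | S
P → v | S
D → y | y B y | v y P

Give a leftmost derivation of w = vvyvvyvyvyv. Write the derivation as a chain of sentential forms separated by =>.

S => PDv => SDv => PDvDv => SDvDv => PDvDvDv => vDvDvDv => vvyPvDvDv => vvyvvDvDv => vvyvvyvDv => vvyvvyvyByv => vvyvvyvyvyv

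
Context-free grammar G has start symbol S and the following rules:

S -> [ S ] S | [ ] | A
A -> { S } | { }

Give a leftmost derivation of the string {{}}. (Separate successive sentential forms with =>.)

S=>A=>{S}=>{A}=>{{}}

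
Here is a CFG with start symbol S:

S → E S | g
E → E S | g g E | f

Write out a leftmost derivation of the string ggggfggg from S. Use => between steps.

S=>ES=>ESS=>ggESS=>ggESSS=>ggggESSS=>ggggfSSS=>ggggfgSS=>ggggfggS=>ggggfggg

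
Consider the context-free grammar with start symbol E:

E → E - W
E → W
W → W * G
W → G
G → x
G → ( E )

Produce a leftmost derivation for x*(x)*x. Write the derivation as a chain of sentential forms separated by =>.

E => W => W*G => W*G*G => G*G*G => x*G*G => x*(E)*G => x*(W)*G => x*(G)*G => x*(x)*G => x*(x)*x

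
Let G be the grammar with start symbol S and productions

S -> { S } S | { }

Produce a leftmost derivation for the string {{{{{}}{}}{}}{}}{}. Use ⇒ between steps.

S ⇒ {S}S   [S -> { S } S]
{S}S ⇒ {{S}S}S   [S -> { S } S]
{{S}S}S ⇒ {{{S}S}S}S   [S -> { S } S]
{{{S}S}S}S ⇒ {{{{S}S}S}S}S   [S -> { S } S]
{{{{S}S}S}S}S ⇒ {{{{{}}S}S}S}S   [S -> { }]
{{{{{}}S}S}S}S ⇒ {{{{{}}{}}S}S}S   [S -> { }]
{{{{{}}{}}S}S}S ⇒ {{{{{}}{}}{}}S}S   [S -> { }]
{{{{{}}{}}{}}S}S ⇒ {{{{{}}{}}{}}{}}S   [S -> { }]
{{{{{}}{}}{}}{}}S ⇒ {{{{{}}{}}{}}{}}{}   [S -> { }]

S⇒{S}S⇒{{S}S}S⇒{{{S}S}S}S⇒{{{{S}S}S}S}S⇒{{{{{}}S}S}S}S⇒{{{{{}}{}}S}S}S⇒{{{{{}}{}}{}}S}S⇒{{{{{}}{}}{}}{}}S⇒{{{{{}}{}}{}}{}}{}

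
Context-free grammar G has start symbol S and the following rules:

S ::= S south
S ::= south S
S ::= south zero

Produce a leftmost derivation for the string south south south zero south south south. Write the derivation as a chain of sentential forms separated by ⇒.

S ⇒ south S ⇒ south S south ⇒ south south S south ⇒ south south S south south ⇒ south south S south south south ⇒ south south south zero south south south

S ⇒ south S   [S ::= south S]
south S ⇒ south S south   [S ::= S south]
south S south ⇒ south south S south   [S ::= south S]
south south S south ⇒ south south S south south   [S ::= S south]
south south S south south ⇒ south south S south south south   [S ::= S south]
south south S south south south ⇒ south south south zero south south south   [S ::= south zero]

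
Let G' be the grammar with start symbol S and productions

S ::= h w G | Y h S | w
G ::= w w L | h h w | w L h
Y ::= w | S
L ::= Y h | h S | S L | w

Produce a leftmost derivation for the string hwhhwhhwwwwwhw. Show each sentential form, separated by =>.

S => YhS => ShS => YhShS => ShShS => hwGhShS => hwhhwhShS => hwhhwhhwGhS => hwhhwhhwwwLhS => hwhhwhhwwwSLhS => hwhhwhhwwwwLhS => hwhhwhhwwwwwhS => hwhhwhhwwwwwhw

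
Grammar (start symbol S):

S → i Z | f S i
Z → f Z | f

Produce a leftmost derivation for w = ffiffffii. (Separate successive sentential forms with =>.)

S => fSi   [S → f S i]
fSi => ffSii   [S → f S i]
ffSii => ffiZii   [S → i Z]
ffiZii => ffifZii   [Z → f Z]
ffifZii => ffiffZii   [Z → f Z]
ffiffZii => ffifffZii   [Z → f Z]
ffifffZii => ffiffffii   [Z → f]

S => fSi => ffSii => ffiZii => ffifZii => ffiffZii => ffifffZii => ffiffffii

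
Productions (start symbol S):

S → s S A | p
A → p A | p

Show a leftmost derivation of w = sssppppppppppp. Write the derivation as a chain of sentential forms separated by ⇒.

S⇒sSA⇒ssSAA⇒sssSAAA⇒ssspAAA⇒sssppAAA⇒ssspppAA⇒sssppppAA⇒ssspppppA⇒sssppppppA⇒ssspppppppA⇒sssppppppppA⇒ssspppppppppA⇒sssppppppppppA⇒sssppppppppppp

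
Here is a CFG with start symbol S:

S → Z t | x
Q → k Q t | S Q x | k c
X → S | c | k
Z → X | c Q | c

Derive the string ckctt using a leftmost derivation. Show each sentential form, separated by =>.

S => Zt => Xt => St => Ztt => cQtt => ckctt

S => Zt   [S → Z t]
Zt => Xt   [Z → X]
Xt => St   [X → S]
St => Ztt   [S → Z t]
Ztt => cQtt   [Z → c Q]
cQtt => ckctt   [Q → k c]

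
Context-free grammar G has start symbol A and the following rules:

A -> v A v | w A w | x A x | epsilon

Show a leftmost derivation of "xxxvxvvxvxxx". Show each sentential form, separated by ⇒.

A ⇒ xAx   [A -> x A x]
xAx ⇒ xxAxx   [A -> x A x]
xxAxx ⇒ xxxAxxx   [A -> x A x]
xxxAxxx ⇒ xxxvAvxxx   [A -> v A v]
xxxvAvxxx ⇒ xxxvxAxvxxx   [A -> x A x]
xxxvxAxvxxx ⇒ xxxvxvAvxvxxx   [A -> v A v]
xxxvxvAvxvxxx ⇒ xxxvxvvxvxxx   [A -> epsilon]

A ⇒ xAx ⇒ xxAxx ⇒ xxxAxxx ⇒ xxxvAvxxx ⇒ xxxvxAxvxxx ⇒ xxxvxvAvxvxxx ⇒ xxxvxvvxvxxx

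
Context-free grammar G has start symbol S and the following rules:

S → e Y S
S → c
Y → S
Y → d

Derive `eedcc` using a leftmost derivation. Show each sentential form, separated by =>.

S => eYS   [S → e Y S]
eYS => eSS   [Y → S]
eSS => eeYSS   [S → e Y S]
eeYSS => eedSS   [Y → d]
eedSS => eedcS   [S → c]
eedcS => eedcc   [S → c]

S => eYS => eSS => eeYSS => eedSS => eedcS => eedcc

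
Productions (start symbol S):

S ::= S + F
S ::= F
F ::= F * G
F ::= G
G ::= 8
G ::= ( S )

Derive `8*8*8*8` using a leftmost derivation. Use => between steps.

S => F => F*G => F*G*G => F*G*G*G => G*G*G*G => 8*G*G*G => 8*8*G*G => 8*8*8*G => 8*8*8*8

S => F   [S ::= F]
F => F*G   [F ::= F * G]
F*G => F*G*G   [F ::= F * G]
F*G*G => F*G*G*G   [F ::= F * G]
F*G*G*G => G*G*G*G   [F ::= G]
G*G*G*G => 8*G*G*G   [G ::= 8]
8*G*G*G => 8*8*G*G   [G ::= 8]
8*8*G*G => 8*8*8*G   [G ::= 8]
8*8*8*G => 8*8*8*8   [G ::= 8]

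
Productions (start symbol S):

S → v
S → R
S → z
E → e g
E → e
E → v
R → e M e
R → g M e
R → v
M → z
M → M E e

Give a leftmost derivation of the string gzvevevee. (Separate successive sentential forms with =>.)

S => R => gMe => gMEee => gMEeEee => gMEeEeEee => gzEeEeEee => gzveEeEee => gzveveEee => gzvevevee

S => R   [S → R]
R => gMe   [R → g M e]
gMe => gMEee   [M → M E e]
gMEee => gMEeEee   [M → M E e]
gMEeEee => gMEeEeEee   [M → M E e]
gMEeEeEee => gzEeEeEee   [M → z]
gzEeEeEee => gzveEeEee   [E → v]
gzveEeEee => gzveveEee   [E → v]
gzveveEee => gzvevevee   [E → v]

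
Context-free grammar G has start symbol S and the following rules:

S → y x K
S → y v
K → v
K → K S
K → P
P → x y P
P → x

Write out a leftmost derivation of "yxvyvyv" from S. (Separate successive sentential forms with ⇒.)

S ⇒ yxK ⇒ yxKS ⇒ yxKSS ⇒ yxvSS ⇒ yxvyvS ⇒ yxvyvyv

S ⇒ yxK   [S → y x K]
yxK ⇒ yxKS   [K → K S]
yxKS ⇒ yxKSS   [K → K S]
yxKSS ⇒ yxvSS   [K → v]
yxvSS ⇒ yxvyvS   [S → y v]
yxvyvS ⇒ yxvyvyv   [S → y v]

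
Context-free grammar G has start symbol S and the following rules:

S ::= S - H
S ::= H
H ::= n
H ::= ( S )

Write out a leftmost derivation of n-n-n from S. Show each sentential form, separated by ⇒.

S⇒S-H⇒S-H-H⇒H-H-H⇒n-H-H⇒n-n-H⇒n-n-n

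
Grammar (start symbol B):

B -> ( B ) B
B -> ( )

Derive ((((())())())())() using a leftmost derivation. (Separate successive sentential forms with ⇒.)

B ⇒ (B)B   [B -> ( B ) B]
(B)B ⇒ ((B)B)B   [B -> ( B ) B]
((B)B)B ⇒ (((B)B)B)B   [B -> ( B ) B]
(((B)B)B)B ⇒ ((((B)B)B)B)B   [B -> ( B ) B]
((((B)B)B)B)B ⇒ ((((())B)B)B)B   [B -> ( )]
((((())B)B)B)B ⇒ ((((())())B)B)B   [B -> ( )]
((((())())B)B)B ⇒ ((((())())())B)B   [B -> ( )]
((((())())())B)B ⇒ ((((())())())())B   [B -> ( )]
((((())())())())B ⇒ ((((())())())())()   [B -> ( )]

B⇒(B)B⇒((B)B)B⇒(((B)B)B)B⇒((((B)B)B)B)B⇒((((())B)B)B)B⇒((((())())B)B)B⇒((((())())())B)B⇒((((())())())())B⇒((((())())())())()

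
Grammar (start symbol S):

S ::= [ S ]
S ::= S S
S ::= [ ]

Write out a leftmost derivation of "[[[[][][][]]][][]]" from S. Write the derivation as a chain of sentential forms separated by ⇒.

S ⇒ [S]   [S ::= [ S ]]
[S] ⇒ [SS]   [S ::= S S]
[SS] ⇒ [SSS]   [S ::= S S]
[SSS] ⇒ [[S]SS]   [S ::= [ S ]]
[[S]SS] ⇒ [[[S]]SS]   [S ::= [ S ]]
[[[S]]SS] ⇒ [[[SS]]SS]   [S ::= S S]
[[[SS]]SS] ⇒ [[[[]S]]SS]   [S ::= [ ]]
[[[[]S]]SS] ⇒ [[[[]SS]]SS]   [S ::= S S]
[[[[]SS]]SS] ⇒ [[[[]SSS]]SS]   [S ::= S S]
[[[[]SSS]]SS] ⇒ [[[[][]SS]]SS]   [S ::= [ ]]
[[[[][]SS]]SS] ⇒ [[[[][][]S]]SS]   [S ::= [ ]]
[[[[][][]S]]SS] ⇒ [[[[][][][]]]SS]   [S ::= [ ]]
[[[[][][][]]]SS] ⇒ [[[[][][][]]][]S]   [S ::= [ ]]
[[[[][][][]]][]S] ⇒ [[[[][][][]]][][]]   [S ::= [ ]]

S⇒[S]⇒[SS]⇒[SSS]⇒[[S]SS]⇒[[[S]]SS]⇒[[[SS]]SS]⇒[[[[]S]]SS]⇒[[[[]SS]]SS]⇒[[[[]SSS]]SS]⇒[[[[][]SS]]SS]⇒[[[[][][]S]]SS]⇒[[[[][][][]]]SS]⇒[[[[][][][]]][]S]⇒[[[[][][][]]][][]]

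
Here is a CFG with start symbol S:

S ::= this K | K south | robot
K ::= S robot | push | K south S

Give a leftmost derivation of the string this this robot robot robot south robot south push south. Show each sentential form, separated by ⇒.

S ⇒ this K ⇒ this K south S ⇒ this S robot south S ⇒ this K south robot south S ⇒ this S robot south robot south S ⇒ this this K robot south robot south S ⇒ this this S robot robot south robot south S ⇒ this this robot robot robot south robot south S ⇒ this this robot robot robot south robot south K south ⇒ this this robot robot robot south robot south push south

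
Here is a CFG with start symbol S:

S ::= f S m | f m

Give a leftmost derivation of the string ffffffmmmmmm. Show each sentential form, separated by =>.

S => fSm   [S ::= f S m]
fSm => ffSmm   [S ::= f S m]
ffSmm => fffSmmm   [S ::= f S m]
fffSmmm => ffffSmmmm   [S ::= f S m]
ffffSmmmm => fffffSmmmmm   [S ::= f S m]
fffffSmmmmm => ffffffmmmmmm   [S ::= f m]

S=>fSm=>ffSmm=>fffSmmm=>ffffSmmmm=>fffffSmmmmm=>ffffffmmmmmm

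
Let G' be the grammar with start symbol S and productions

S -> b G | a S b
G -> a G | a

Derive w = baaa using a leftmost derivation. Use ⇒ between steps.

S ⇒ bG   [S -> b G]
bG ⇒ baG   [G -> a G]
baG ⇒ baaG   [G -> a G]
baaG ⇒ baaa   [G -> a]

S ⇒ bG ⇒ baG ⇒ baaG ⇒ baaa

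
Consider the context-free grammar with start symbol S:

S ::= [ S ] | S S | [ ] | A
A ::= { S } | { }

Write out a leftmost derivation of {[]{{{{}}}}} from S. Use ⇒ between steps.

S⇒A⇒{S}⇒{SS}⇒{[]S}⇒{[]A}⇒{[]{S}}⇒{[]{A}}⇒{[]{{S}}}⇒{[]{{A}}}⇒{[]{{{S}}}}⇒{[]{{{A}}}}⇒{[]{{{{}}}}}

S ⇒ A   [S ::= A]
A ⇒ {S}   [A ::= { S }]
{S} ⇒ {SS}   [S ::= S S]
{SS} ⇒ {[]S}   [S ::= [ ]]
{[]S} ⇒ {[]A}   [S ::= A]
{[]A} ⇒ {[]{S}}   [A ::= { S }]
{[]{S}} ⇒ {[]{A}}   [S ::= A]
{[]{A}} ⇒ {[]{{S}}}   [A ::= { S }]
{[]{{S}}} ⇒ {[]{{A}}}   [S ::= A]
{[]{{A}}} ⇒ {[]{{{S}}}}   [A ::= { S }]
{[]{{{S}}}} ⇒ {[]{{{A}}}}   [S ::= A]
{[]{{{A}}}} ⇒ {[]{{{{}}}}}   [A ::= { }]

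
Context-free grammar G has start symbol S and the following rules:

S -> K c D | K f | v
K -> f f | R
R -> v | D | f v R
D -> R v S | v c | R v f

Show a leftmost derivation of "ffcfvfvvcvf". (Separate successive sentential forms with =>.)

S => KcD   [S -> K c D]
KcD => ffcD   [K -> f f]
ffcD => ffcRvf   [D -> R v f]
ffcRvf => ffcfvRvf   [R -> f v R]
ffcfvRvf => ffcfvfvRvf   [R -> f v R]
ffcfvfvRvf => ffcfvfvDvf   [R -> D]
ffcfvfvDvf => ffcfvfvvcvf   [D -> v c]

S => KcD => ffcD => ffcRvf => ffcfvRvf => ffcfvfvRvf => ffcfvfvDvf => ffcfvfvvcvf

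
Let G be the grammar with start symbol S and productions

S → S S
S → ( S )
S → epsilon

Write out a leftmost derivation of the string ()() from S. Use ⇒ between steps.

S⇒SS⇒SSS⇒SSSS⇒(S)SSS⇒()SSS⇒()(S)SS⇒()()SS⇒()()S⇒()()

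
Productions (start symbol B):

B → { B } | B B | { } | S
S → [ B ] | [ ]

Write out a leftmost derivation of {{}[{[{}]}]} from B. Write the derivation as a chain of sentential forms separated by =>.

B=>{B}=>{BB}=>{{}B}=>{{}S}=>{{}[B]}=>{{}[{B}]}=>{{}[{S}]}=>{{}[{[B]}]}=>{{}[{[{}]}]}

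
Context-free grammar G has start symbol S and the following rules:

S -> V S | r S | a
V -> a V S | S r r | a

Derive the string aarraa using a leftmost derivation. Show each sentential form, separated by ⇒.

S ⇒ VS   [S -> V S]
VS ⇒ aVSS   [V -> a V S]
aVSS ⇒ aSrrSS   [V -> S r r]
aSrrSS ⇒ aarrSS   [S -> a]
aarrSS ⇒ aarraS   [S -> a]
aarraS ⇒ aarraa   [S -> a]

S ⇒ VS ⇒ aVSS ⇒ aSrrSS ⇒ aarrSS ⇒ aarraS ⇒ aarraa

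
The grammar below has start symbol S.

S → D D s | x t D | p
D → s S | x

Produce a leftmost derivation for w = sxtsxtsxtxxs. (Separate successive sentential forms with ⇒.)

S ⇒ DDs ⇒ sSDs ⇒ sxtDDs ⇒ sxtsSDs ⇒ sxtsxtDDs ⇒ sxtsxtsSDs ⇒ sxtsxtsxtDDs ⇒ sxtsxtsxtxDs ⇒ sxtsxtsxtxxs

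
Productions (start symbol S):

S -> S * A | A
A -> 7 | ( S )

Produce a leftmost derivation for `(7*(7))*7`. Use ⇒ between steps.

S ⇒ S*A ⇒ A*A ⇒ (S)*A ⇒ (S*A)*A ⇒ (A*A)*A ⇒ (7*A)*A ⇒ (7*(S))*A ⇒ (7*(A))*A ⇒ (7*(7))*A ⇒ (7*(7))*7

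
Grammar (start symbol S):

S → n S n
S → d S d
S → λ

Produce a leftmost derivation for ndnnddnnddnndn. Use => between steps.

S => nSn   [S → n S n]
nSn => ndSdn   [S → d S d]
ndSdn => ndnSndn   [S → n S n]
ndnSndn => ndnnSnndn   [S → n S n]
ndnnSnndn => ndnndSdnndn   [S → d S d]
ndnndSdnndn => ndnnddSddnndn   [S → d S d]
ndnnddSddnndn => ndnnddnSnddnndn   [S → n S n]
ndnnddnSnddnndn => ndnnddnnddnndn   [S → λ]

S=>nSn=>ndSdn=>ndnSndn=>ndnnSnndn=>ndnndSdnndn=>ndnnddSddnndn=>ndnnddnSnddnndn=>ndnnddnnddnndn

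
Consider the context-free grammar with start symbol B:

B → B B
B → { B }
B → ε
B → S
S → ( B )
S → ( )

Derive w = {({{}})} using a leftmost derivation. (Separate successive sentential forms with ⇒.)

B ⇒ BB ⇒ BBB ⇒ {B}BB ⇒ {S}BB ⇒ {(B)}BB ⇒ {({B})}BB ⇒ {({{B}})}BB ⇒ {({{}})}BB ⇒ {({{}})}B ⇒ {({{}})}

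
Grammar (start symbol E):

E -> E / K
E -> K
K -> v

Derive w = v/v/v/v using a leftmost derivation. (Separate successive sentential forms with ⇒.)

E ⇒ E/K ⇒ E/K/K ⇒ E/K/K/K ⇒ K/K/K/K ⇒ v/K/K/K ⇒ v/v/K/K ⇒ v/v/v/K ⇒ v/v/v/v

E ⇒ E/K   [E -> E / K]
E/K ⇒ E/K/K   [E -> E / K]
E/K/K ⇒ E/K/K/K   [E -> E / K]
E/K/K/K ⇒ K/K/K/K   [E -> K]
K/K/K/K ⇒ v/K/K/K   [K -> v]
v/K/K/K ⇒ v/v/K/K   [K -> v]
v/v/K/K ⇒ v/v/v/K   [K -> v]
v/v/v/K ⇒ v/v/v/v   [K -> v]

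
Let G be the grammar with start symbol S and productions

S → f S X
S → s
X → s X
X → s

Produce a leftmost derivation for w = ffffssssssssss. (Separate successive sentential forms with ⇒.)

S ⇒ fSX   [S → f S X]
fSX ⇒ ffSXX   [S → f S X]
ffSXX ⇒ fffSXXX   [S → f S X]
fffSXXX ⇒ ffffSXXXX   [S → f S X]
ffffSXXXX ⇒ ffffsXXXX   [S → s]
ffffsXXXX ⇒ ffffssXXXX   [X → s X]
ffffssXXXX ⇒ ffffsssXXX   [X → s]
ffffsssXXX ⇒ ffffssssXXX   [X → s X]
ffffssssXXX ⇒ ffffsssssXXX   [X → s X]
ffffsssssXXX ⇒ ffffssssssXX   [X → s]
ffffssssssXX ⇒ ffffsssssssXX   [X → s X]
ffffsssssssXX ⇒ ffffssssssssXX   [X → s X]
ffffssssssssXX ⇒ ffffsssssssssX   [X → s]
ffffsssssssssX ⇒ ffffssssssssss   [X → s]

S⇒fSX⇒ffSXX⇒fffSXXX⇒ffffSXXXX⇒ffffsXXXX⇒ffffssXXXX⇒ffffsssXXX⇒ffffssssXXX⇒ffffsssssXXX⇒ffffssssssXX⇒ffffsssssssXX⇒ffffssssssssXX⇒ffffsssssssssX⇒ffffssssssssss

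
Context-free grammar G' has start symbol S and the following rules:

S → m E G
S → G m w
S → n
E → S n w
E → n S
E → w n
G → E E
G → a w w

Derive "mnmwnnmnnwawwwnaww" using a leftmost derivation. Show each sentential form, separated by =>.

S => mEG => mnSG => mnmEGG => mnmwnGG => mnmwnEEG => mnmwnnSEG => mnmwnnmEGEG => mnmwnnmSnwGEG => mnmwnnmnnwGEG => mnmwnnmnnwawwEG => mnmwnnmnnwawwwnG => mnmwnnmnnwawwwnaww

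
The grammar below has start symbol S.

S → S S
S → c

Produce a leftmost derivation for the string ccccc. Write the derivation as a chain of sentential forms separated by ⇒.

S ⇒ SS ⇒ SSS ⇒ SSSS ⇒ SSSSS ⇒ cSSSS ⇒ ccSSS ⇒ cccSS ⇒ ccccS ⇒ ccccc

S ⇒ SS   [S → S S]
SS ⇒ SSS   [S → S S]
SSS ⇒ SSSS   [S → S S]
SSSS ⇒ SSSSS   [S → S S]
SSSSS ⇒ cSSSS   [S → c]
cSSSS ⇒ ccSSS   [S → c]
ccSSS ⇒ cccSS   [S → c]
cccSS ⇒ ccccS   [S → c]
ccccS ⇒ ccccc   [S → c]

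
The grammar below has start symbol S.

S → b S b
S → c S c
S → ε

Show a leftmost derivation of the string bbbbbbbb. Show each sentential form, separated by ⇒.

S ⇒ bSb   [S → b S b]
bSb ⇒ bbSbb   [S → b S b]
bbSbb ⇒ bbbSbbb   [S → b S b]
bbbSbbb ⇒ bbbbSbbbb   [S → b S b]
bbbbSbbbb ⇒ bbbbbbbb   [S → ε]

S ⇒ bSb ⇒ bbSbb ⇒ bbbSbbb ⇒ bbbbSbbbb ⇒ bbbbbbbb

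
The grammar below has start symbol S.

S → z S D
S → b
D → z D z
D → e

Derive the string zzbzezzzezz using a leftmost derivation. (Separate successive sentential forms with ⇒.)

S ⇒ zSD   [S → z S D]
zSD ⇒ zzSDD   [S → z S D]
zzSDD ⇒ zzbDD   [S → b]
zzbDD ⇒ zzbzDzD   [D → z D z]
zzbzDzD ⇒ zzbzezD   [D → e]
zzbzezD ⇒ zzbzezzDz   [D → z D z]
zzbzezzDz ⇒ zzbzezzzDzz   [D → z D z]
zzbzezzzDzz ⇒ zzbzezzzezz   [D → e]

S⇒zSD⇒zzSDD⇒zzbDD⇒zzbzDzD⇒zzbzezD⇒zzbzezzDz⇒zzbzezzzDzz⇒zzbzezzzezz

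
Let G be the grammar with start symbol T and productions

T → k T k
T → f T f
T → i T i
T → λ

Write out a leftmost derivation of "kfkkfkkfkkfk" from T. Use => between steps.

T=>kTk=>kfTfk=>kfkTkfk=>kfkkTkkfk=>kfkkfTfkkfk=>kfkkfkTkfkkfk=>kfkkfkkfkkfk

T => kTk   [T → k T k]
kTk => kfTfk   [T → f T f]
kfTfk => kfkTkfk   [T → k T k]
kfkTkfk => kfkkTkkfk   [T → k T k]
kfkkTkkfk => kfkkfTfkkfk   [T → f T f]
kfkkfTfkkfk => kfkkfkTkfkkfk   [T → k T k]
kfkkfkTkfkkfk => kfkkfkkfkkfk   [T → λ]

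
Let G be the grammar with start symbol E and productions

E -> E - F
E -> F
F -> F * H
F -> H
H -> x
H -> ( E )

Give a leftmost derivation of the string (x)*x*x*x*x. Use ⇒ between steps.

E ⇒ F ⇒ F*H ⇒ F*H*H ⇒ F*H*H*H ⇒ F*H*H*H*H ⇒ H*H*H*H*H ⇒ (E)*H*H*H*H ⇒ (F)*H*H*H*H ⇒ (H)*H*H*H*H ⇒ (x)*H*H*H*H ⇒ (x)*x*H*H*H ⇒ (x)*x*x*H*H ⇒ (x)*x*x*x*H ⇒ (x)*x*x*x*x

E ⇒ F   [E -> F]
F ⇒ F*H   [F -> F * H]
F*H ⇒ F*H*H   [F -> F * H]
F*H*H ⇒ F*H*H*H   [F -> F * H]
F*H*H*H ⇒ F*H*H*H*H   [F -> F * H]
F*H*H*H*H ⇒ H*H*H*H*H   [F -> H]
H*H*H*H*H ⇒ (E)*H*H*H*H   [H -> ( E )]
(E)*H*H*H*H ⇒ (F)*H*H*H*H   [E -> F]
(F)*H*H*H*H ⇒ (H)*H*H*H*H   [F -> H]
(H)*H*H*H*H ⇒ (x)*H*H*H*H   [H -> x]
(x)*H*H*H*H ⇒ (x)*x*H*H*H   [H -> x]
(x)*x*H*H*H ⇒ (x)*x*x*H*H   [H -> x]
(x)*x*x*H*H ⇒ (x)*x*x*x*H   [H -> x]
(x)*x*x*x*H ⇒ (x)*x*x*x*x   [H -> x]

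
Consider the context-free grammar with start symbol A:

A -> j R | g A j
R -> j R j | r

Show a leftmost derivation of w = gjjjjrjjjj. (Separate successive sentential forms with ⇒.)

A ⇒ gAj   [A -> g A j]
gAj ⇒ gjRj   [A -> j R]
gjRj ⇒ gjjRjj   [R -> j R j]
gjjRjj ⇒ gjjjRjjj   [R -> j R j]
gjjjRjjj ⇒ gjjjjRjjjj   [R -> j R j]
gjjjjRjjjj ⇒ gjjjjrjjjj   [R -> r]

A ⇒ gAj ⇒ gjRj ⇒ gjjRjj ⇒ gjjjRjjj ⇒ gjjjjRjjjj ⇒ gjjjjrjjjj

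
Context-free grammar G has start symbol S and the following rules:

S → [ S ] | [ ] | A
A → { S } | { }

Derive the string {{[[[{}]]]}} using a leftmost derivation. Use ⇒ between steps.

S ⇒ A ⇒ {S} ⇒ {A} ⇒ {{S}} ⇒ {{[S]}} ⇒ {{[[S]]}} ⇒ {{[[[S]]]}} ⇒ {{[[[A]]]}} ⇒ {{[[[{}]]]}}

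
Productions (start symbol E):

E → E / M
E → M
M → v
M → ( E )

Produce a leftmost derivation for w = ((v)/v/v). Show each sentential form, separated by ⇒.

E⇒M⇒(E)⇒(E/M)⇒(E/M/M)⇒(M/M/M)⇒((E)/M/M)⇒((M)/M/M)⇒((v)/M/M)⇒((v)/v/M)⇒((v)/v/v)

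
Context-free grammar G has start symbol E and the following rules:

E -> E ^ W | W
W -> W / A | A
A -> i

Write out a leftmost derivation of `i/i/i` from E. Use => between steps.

E => W => W/A => W/A/A => A/A/A => i/A/A => i/i/A => i/i/i

E => W   [E -> W]
W => W/A   [W -> W / A]
W/A => W/A/A   [W -> W / A]
W/A/A => A/A/A   [W -> A]
A/A/A => i/A/A   [A -> i]
i/A/A => i/i/A   [A -> i]
i/i/A => i/i/i   [A -> i]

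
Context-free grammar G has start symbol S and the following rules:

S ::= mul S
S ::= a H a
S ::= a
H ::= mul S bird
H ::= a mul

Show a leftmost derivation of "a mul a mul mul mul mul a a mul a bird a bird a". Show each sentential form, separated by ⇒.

S ⇒ a H a ⇒ a mul S bird a ⇒ a mul a H a bird a ⇒ a mul a mul S bird a bird a ⇒ a mul a mul mul S bird a bird a ⇒ a mul a mul mul mul S bird a bird a ⇒ a mul a mul mul mul mul S bird a bird a ⇒ a mul a mul mul mul mul a H a bird a bird a ⇒ a mul a mul mul mul mul a a mul a bird a bird a

S ⇒ a H a   [S ::= a H a]
a H a ⇒ a mul S bird a   [H ::= mul S bird]
a mul S bird a ⇒ a mul a H a bird a   [S ::= a H a]
a mul a H a bird a ⇒ a mul a mul S bird a bird a   [H ::= mul S bird]
a mul a mul S bird a bird a ⇒ a mul a mul mul S bird a bird a   [S ::= mul S]
a mul a mul mul S bird a bird a ⇒ a mul a mul mul mul S bird a bird a   [S ::= mul S]
a mul a mul mul mul S bird a bird a ⇒ a mul a mul mul mul mul S bird a bird a   [S ::= mul S]
a mul a mul mul mul mul S bird a bird a ⇒ a mul a mul mul mul mul a H a bird a bird a   [S ::= a H a]
a mul a mul mul mul mul a H a bird a bird a ⇒ a mul a mul mul mul mul a a mul a bird a bird a   [H ::= a mul]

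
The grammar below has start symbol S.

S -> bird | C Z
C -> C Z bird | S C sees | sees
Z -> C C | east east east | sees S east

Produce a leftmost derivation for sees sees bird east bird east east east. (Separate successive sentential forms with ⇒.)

S ⇒ C Z   [S -> C Z]
C Z ⇒ C Z bird Z   [C -> C Z bird]
C Z bird Z ⇒ sees Z bird Z   [C -> sees]
sees Z bird Z ⇒ sees sees S east bird Z   [Z -> sees S east]
sees sees S east bird Z ⇒ sees sees bird east bird Z   [S -> bird]
sees sees bird east bird Z ⇒ sees sees bird east bird east east east   [Z -> east east east]

S ⇒ C Z ⇒ C Z bird Z ⇒ sees Z bird Z ⇒ sees sees S east bird Z ⇒ sees sees bird east bird Z ⇒ sees sees bird east bird east east east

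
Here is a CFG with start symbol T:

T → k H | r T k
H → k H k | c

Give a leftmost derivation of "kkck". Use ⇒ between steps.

T ⇒ kH   [T → k H]
kH ⇒ kkHk   [H → k H k]
kkHk ⇒ kkck   [H → c]

T ⇒ kH ⇒ kkHk ⇒ kkck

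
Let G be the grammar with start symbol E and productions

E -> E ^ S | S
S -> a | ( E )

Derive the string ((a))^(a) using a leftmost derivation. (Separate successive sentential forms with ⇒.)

E ⇒ E^S   [E -> E ^ S]
E^S ⇒ S^S   [E -> S]
S^S ⇒ (E)^S   [S -> ( E )]
(E)^S ⇒ (S)^S   [E -> S]
(S)^S ⇒ ((E))^S   [S -> ( E )]
((E))^S ⇒ ((S))^S   [E -> S]
((S))^S ⇒ ((a))^S   [S -> a]
((a))^S ⇒ ((a))^(E)   [S -> ( E )]
((a))^(E) ⇒ ((a))^(S)   [E -> S]
((a))^(S) ⇒ ((a))^(a)   [S -> a]

E ⇒ E^S ⇒ S^S ⇒ (E)^S ⇒ (S)^S ⇒ ((E))^S ⇒ ((S))^S ⇒ ((a))^S ⇒ ((a))^(E) ⇒ ((a))^(S) ⇒ ((a))^(a)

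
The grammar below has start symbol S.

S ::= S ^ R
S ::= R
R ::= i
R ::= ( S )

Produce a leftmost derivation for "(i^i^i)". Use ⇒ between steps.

S ⇒ R   [S ::= R]
R ⇒ (S)   [R ::= ( S )]
(S) ⇒ (S^R)   [S ::= S ^ R]
(S^R) ⇒ (S^R^R)   [S ::= S ^ R]
(S^R^R) ⇒ (R^R^R)   [S ::= R]
(R^R^R) ⇒ (i^R^R)   [R ::= i]
(i^R^R) ⇒ (i^i^R)   [R ::= i]
(i^i^R) ⇒ (i^i^i)   [R ::= i]

S ⇒ R ⇒ (S) ⇒ (S^R) ⇒ (S^R^R) ⇒ (R^R^R) ⇒ (i^R^R) ⇒ (i^i^R) ⇒ (i^i^i)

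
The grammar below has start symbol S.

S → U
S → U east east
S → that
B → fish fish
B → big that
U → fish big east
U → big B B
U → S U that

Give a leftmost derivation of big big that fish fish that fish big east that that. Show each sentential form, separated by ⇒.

S ⇒ U ⇒ S U that ⇒ U U that ⇒ big B B U that ⇒ big big that B U that ⇒ big big that fish fish U that ⇒ big big that fish fish S U that that ⇒ big big that fish fish that U that that ⇒ big big that fish fish that fish big east that that

S ⇒ U   [S → U]
U ⇒ S U that   [U → S U that]
S U that ⇒ U U that   [S → U]
U U that ⇒ big B B U that   [U → big B B]
big B B U that ⇒ big big that B U that   [B → big that]
big big that B U that ⇒ big big that fish fish U that   [B → fish fish]
big big that fish fish U that ⇒ big big that fish fish S U that that   [U → S U that]
big big that fish fish S U that that ⇒ big big that fish fish that U that that   [S → that]
big big that fish fish that U that that ⇒ big big that fish fish that fish big east that that   [U → fish big east]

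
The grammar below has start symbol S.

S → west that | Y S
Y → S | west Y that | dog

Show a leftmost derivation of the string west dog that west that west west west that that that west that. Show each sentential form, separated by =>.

S => Y S   [S → Y S]
Y S => S S   [Y → S]
S S => Y S S   [S → Y S]
Y S S => west Y that S S   [Y → west Y that]
west Y that S S => west dog that S S   [Y → dog]
west dog that S S => west dog that west that S   [S → west that]
west dog that west that S => west dog that west that Y S   [S → Y S]
west dog that west that Y S => west dog that west that west Y that S   [Y → west Y that]
west dog that west that west Y that S => west dog that west that west west Y that that S   [Y → west Y that]
west dog that west that west west Y that that S => west dog that west that west west S that that S   [Y → S]
west dog that west that west west S that that S => west dog that west that west west west that that that S   [S → west that]
west dog that west that west west west that that that S => west dog that west that west west west that that that west that   [S → west that]

S => Y S => S S => Y S S => west Y that S S => west dog that S S => west dog that west that S => west dog that west that Y S => west dog that west that west Y that S => west dog that west that west west Y that that S => west dog that west that west west S that that S => west dog that west that west west west that that that S => west dog that west that west west west that that that west that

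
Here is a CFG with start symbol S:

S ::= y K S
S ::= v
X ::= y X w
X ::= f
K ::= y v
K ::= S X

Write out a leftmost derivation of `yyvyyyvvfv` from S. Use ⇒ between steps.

S ⇒ yKS ⇒ yyvS ⇒ yyvyKS ⇒ yyvySXS ⇒ yyvyyKSXS ⇒ yyvyyyvSXS ⇒ yyvyyyvvXS ⇒ yyvyyyvvfS ⇒ yyvyyyvvfv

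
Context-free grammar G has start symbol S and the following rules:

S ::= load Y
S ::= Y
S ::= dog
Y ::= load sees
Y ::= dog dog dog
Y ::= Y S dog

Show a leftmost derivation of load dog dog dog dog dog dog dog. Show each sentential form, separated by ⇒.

S ⇒ load Y ⇒ load Y S dog ⇒ load Y S dog S dog ⇒ load dog dog dog S dog S dog ⇒ load dog dog dog dog dog S dog ⇒ load dog dog dog dog dog dog dog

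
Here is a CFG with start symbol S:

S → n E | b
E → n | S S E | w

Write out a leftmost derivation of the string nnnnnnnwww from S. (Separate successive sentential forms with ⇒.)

S ⇒ nE   [S → n E]
nE ⇒ nSSE   [E → S S E]
nSSE ⇒ nnESE   [S → n E]
nnESE ⇒ nnnSE   [E → n]
nnnSE ⇒ nnnnEE   [S → n E]
nnnnEE ⇒ nnnnSSEE   [E → S S E]
nnnnSSEE ⇒ nnnnnESEE   [S → n E]
nnnnnESEE ⇒ nnnnnnSEE   [E → n]
nnnnnnSEE ⇒ nnnnnnnEEE   [S → n E]
nnnnnnnEEE ⇒ nnnnnnnwEE   [E → w]
nnnnnnnwEE ⇒ nnnnnnnwwE   [E → w]
nnnnnnnwwE ⇒ nnnnnnnwww   [E → w]

S⇒nE⇒nSSE⇒nnESE⇒nnnSE⇒nnnnEE⇒nnnnSSEE⇒nnnnnESEE⇒nnnnnnSEE⇒nnnnnnnEEE⇒nnnnnnnwEE⇒nnnnnnnwwE⇒nnnnnnnwww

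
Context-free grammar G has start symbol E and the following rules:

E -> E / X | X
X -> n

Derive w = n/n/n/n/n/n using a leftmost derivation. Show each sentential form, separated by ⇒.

E⇒E/X⇒E/X/X⇒E/X/X/X⇒E/X/X/X/X⇒E/X/X/X/X/X⇒X/X/X/X/X/X⇒n/X/X/X/X/X⇒n/n/X/X/X/X⇒n/n/n/X/X/X⇒n/n/n/n/X/X⇒n/n/n/n/n/X⇒n/n/n/n/n/n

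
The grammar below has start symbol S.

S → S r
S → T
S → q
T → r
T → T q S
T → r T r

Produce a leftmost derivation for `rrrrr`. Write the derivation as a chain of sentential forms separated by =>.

S => Sr   [S → S r]
Sr => Srr   [S → S r]
Srr => Trr   [S → T]
Trr => rTrrr   [T → r T r]
rTrrr => rrrrr   [T → r]

S => Sr => Srr => Trr => rTrrr => rrrrr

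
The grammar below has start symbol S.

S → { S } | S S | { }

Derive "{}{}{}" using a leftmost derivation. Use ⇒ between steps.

S ⇒ SS ⇒ SSS ⇒ {}SS ⇒ {}{}S ⇒ {}{}{}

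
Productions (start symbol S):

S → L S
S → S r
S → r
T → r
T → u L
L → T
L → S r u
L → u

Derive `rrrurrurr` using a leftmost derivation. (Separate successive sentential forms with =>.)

S => Sr => LSr => SruSr => LSruSr => SruSruSr => SrruSruSr => rrruSruSr => rrrurruSr => rrrurrurr

S => Sr   [S → S r]
Sr => LSr   [S → L S]
LSr => SruSr   [L → S r u]
SruSr => LSruSr   [S → L S]
LSruSr => SruSruSr   [L → S r u]
SruSruSr => SrruSruSr   [S → S r]
SrruSruSr => rrruSruSr   [S → r]
rrruSruSr => rrrurruSr   [S → r]
rrrurruSr => rrrurrurr   [S → r]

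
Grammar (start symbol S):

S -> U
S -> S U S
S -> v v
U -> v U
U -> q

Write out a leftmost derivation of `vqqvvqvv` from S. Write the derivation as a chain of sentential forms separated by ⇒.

S ⇒ SUS   [S -> S U S]
SUS ⇒ SUSUS   [S -> S U S]
SUSUS ⇒ UUSUS   [S -> U]
UUSUS ⇒ vUUSUS   [U -> v U]
vUUSUS ⇒ vqUSUS   [U -> q]
vqUSUS ⇒ vqqSUS   [U -> q]
vqqSUS ⇒ vqqvvUS   [S -> v v]
vqqvvUS ⇒ vqqvvqS   [U -> q]
vqqvvqS ⇒ vqqvvqvv   [S -> v v]

S ⇒ SUS ⇒ SUSUS ⇒ UUSUS ⇒ vUUSUS ⇒ vqUSUS ⇒ vqqSUS ⇒ vqqvvUS ⇒ vqqvvqS ⇒ vqqvvqvv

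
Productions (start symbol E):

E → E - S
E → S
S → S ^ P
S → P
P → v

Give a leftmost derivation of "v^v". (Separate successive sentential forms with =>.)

E => S   [E → S]
S => S^P   [S → S ^ P]
S^P => P^P   [S → P]
P^P => v^P   [P → v]
v^P => v^v   [P → v]

E => S => S^P => P^P => v^P => v^v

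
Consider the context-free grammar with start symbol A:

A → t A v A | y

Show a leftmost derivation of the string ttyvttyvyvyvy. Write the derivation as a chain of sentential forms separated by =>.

A => tAvA   [A → t A v A]
tAvA => ttAvAvA   [A → t A v A]
ttAvAvA => ttyvAvA   [A → y]
ttyvAvA => ttyvtAvAvA   [A → t A v A]
ttyvtAvAvA => ttyvttAvAvAvA   [A → t A v A]
ttyvttAvAvAvA => ttyvttyvAvAvA   [A → y]
ttyvttyvAvAvA => ttyvttyvyvAvA   [A → y]
ttyvttyvyvAvA => ttyvttyvyvyvA   [A → y]
ttyvttyvyvyvA => ttyvttyvyvyvy   [A → y]

A => tAvA => ttAvAvA => ttyvAvA => ttyvtAvAvA => ttyvttAvAvAvA => ttyvttyvAvAvA => ttyvttyvyvAvA => ttyvttyvyvyvA => ttyvttyvyvyvy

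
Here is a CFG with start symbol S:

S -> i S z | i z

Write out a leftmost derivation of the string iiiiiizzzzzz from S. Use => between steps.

S => iSz => iiSzz => iiiSzzz => iiiiSzzzz => iiiiiSzzzzz => iiiiiizzzzzz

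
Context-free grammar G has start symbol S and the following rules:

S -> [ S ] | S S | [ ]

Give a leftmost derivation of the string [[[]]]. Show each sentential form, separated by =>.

S => [S] => [[S]] => [[[]]]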